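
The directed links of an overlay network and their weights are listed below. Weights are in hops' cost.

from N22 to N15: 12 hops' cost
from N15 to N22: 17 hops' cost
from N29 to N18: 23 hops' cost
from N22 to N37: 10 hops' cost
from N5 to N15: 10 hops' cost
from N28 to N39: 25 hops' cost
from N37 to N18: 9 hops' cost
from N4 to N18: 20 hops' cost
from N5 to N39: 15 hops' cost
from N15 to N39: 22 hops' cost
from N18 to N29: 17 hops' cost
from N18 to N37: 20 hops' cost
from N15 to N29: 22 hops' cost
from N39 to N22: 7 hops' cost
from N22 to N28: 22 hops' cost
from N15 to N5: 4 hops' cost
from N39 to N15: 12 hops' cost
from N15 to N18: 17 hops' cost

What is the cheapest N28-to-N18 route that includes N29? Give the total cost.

82 hops' cost

Best N28 to N29: N28 → N39 → N15 → N29 costing 59
Best N29 to N18: N29 → N18 costing 23
Total via N29: 59 + 23 = 82 hops' cost.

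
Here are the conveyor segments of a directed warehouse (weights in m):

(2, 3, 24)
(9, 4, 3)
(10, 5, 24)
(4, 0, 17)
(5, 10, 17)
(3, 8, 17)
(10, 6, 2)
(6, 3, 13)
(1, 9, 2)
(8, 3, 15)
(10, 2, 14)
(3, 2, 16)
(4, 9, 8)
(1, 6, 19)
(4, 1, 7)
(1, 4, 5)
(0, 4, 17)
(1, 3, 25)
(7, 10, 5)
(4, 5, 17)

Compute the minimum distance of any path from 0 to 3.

49 m

Shortest distances from 0:
0: 0
4: 17  (via 0)
1: 24  (via 4)
9: 25  (via 4)
5: 34  (via 4)
6: 43  (via 1)
3: 49  (via 1)
Shortest route: 0–4–1–3 = 49 m.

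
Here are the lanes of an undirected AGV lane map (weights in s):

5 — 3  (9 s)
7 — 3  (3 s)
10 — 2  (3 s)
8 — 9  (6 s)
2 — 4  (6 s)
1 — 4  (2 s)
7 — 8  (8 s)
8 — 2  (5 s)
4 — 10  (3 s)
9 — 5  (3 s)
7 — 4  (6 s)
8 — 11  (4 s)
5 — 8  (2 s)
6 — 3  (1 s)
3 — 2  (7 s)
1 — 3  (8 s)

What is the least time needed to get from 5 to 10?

10 s

Running Dijkstra from 5:
5: 0
8: 2  (via 5)
9: 3  (via 5)
11: 6  (via 8)
2: 7  (via 8)
3: 9  (via 5)
6: 10  (via 3)
7: 10  (via 8)
10: 10  (via 2)
Shortest route: 5 → 8 → 2 → 10 = 10 s.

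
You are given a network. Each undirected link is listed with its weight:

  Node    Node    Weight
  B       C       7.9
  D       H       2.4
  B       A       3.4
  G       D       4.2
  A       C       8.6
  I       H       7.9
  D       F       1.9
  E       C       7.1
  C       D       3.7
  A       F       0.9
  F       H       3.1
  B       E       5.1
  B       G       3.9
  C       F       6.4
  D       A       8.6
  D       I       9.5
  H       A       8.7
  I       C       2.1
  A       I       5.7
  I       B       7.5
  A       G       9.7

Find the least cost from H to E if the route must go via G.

15.6

Best H to G: H–D–G costing 6.6
Best G to E: G–B–E costing 9
Total via G: 6.6 + 9 = 15.6.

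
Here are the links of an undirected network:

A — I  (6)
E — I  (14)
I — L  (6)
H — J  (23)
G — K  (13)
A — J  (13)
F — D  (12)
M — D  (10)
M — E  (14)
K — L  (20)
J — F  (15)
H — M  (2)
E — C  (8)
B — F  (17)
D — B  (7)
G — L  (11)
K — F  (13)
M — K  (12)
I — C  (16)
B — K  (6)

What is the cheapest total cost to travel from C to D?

32

Running Dijkstra from C:
C: 0
E: 8  (via C)
I: 16  (via C)
A: 22  (via I)
L: 22  (via I)
M: 22  (via E)
H: 24  (via M)
D: 32  (via M)
Shortest route: C → E → M → D = 32.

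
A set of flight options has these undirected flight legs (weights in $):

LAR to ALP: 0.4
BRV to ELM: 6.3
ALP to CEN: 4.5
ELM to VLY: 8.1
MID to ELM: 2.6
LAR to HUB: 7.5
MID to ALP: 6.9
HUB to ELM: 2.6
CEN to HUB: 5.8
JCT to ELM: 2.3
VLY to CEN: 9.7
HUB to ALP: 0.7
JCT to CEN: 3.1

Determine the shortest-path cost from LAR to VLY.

$11.8

Shortest distances from LAR:
LAR: 0
ALP: 0.4  (via LAR)
HUB: 1.1  (via ALP)
ELM: 3.7  (via HUB)
CEN: 4.9  (via ALP)
JCT: 6  (via ELM)
MID: 6.3  (via ELM)
BRV: 10  (via ELM)
VLY: 11.8  (via ELM)
Shortest route: LAR → ALP → HUB → ELM → VLY = $11.8.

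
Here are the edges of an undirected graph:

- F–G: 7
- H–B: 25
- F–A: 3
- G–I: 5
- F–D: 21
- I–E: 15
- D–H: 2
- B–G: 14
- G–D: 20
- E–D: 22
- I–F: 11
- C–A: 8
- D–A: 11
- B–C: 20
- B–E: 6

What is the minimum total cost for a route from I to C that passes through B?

39

Shortest I→B: I–G–B = 19
Best B to C: B–C costing 20
Total via B: 19 + 20 = 39.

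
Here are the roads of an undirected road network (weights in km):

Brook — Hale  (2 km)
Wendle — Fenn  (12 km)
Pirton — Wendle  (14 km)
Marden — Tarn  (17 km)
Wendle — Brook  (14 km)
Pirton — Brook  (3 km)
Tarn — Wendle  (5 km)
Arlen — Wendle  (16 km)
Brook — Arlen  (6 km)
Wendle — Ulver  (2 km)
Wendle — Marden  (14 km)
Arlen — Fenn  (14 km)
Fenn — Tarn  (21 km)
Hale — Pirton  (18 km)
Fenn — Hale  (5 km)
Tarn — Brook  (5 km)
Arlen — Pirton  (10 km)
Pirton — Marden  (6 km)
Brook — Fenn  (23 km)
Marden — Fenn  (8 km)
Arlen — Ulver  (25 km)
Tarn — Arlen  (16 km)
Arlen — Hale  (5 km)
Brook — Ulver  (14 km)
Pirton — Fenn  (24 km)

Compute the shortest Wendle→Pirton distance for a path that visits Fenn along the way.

22 km

Best Wendle to Fenn: Wendle–Fenn costing 12
Shortest Fenn→Pirton: Fenn–Hale–Brook–Pirton = 10
Total via Fenn: 12 + 10 = 22 km.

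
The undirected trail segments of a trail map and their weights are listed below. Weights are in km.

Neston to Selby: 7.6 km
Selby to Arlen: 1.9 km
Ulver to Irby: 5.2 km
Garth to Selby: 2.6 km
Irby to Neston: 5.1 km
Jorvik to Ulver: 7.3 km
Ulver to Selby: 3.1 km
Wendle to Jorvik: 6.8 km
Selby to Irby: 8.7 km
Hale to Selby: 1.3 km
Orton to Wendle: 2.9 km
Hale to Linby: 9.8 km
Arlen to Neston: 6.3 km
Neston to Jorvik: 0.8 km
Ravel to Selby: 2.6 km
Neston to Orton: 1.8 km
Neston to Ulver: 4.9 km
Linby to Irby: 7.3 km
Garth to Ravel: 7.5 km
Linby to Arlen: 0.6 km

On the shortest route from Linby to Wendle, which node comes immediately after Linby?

Arlen

Compare a few routes:
Linby–Arlen–Neston–Orton–Wendle: 0.6+6.3+1.8+2.9 = 11.6
Linby–Arlen–Neston–Jorvik–Wendle: 0.6+6.3+0.8+6.8 = 14.5
Linby–Arlen–Selby–Neston–Orton–Wendle: 0.6+1.9+7.6+1.8+2.9 = 14.8
Cheapest is Linby–Arlen–Neston–Orton–Wendle at 11.6 km.
So from Linby the first move is to Arlen.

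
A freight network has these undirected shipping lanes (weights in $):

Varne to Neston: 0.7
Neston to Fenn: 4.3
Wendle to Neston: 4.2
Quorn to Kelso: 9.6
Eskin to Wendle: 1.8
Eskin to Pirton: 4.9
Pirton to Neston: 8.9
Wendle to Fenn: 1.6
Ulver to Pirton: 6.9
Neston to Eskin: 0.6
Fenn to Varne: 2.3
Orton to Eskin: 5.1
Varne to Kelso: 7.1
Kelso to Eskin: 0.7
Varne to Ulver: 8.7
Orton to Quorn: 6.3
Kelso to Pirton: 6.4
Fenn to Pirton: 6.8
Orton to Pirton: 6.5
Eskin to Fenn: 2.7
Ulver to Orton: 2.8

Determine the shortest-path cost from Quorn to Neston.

$10.9

Running Dijkstra from Quorn:
Quorn: 0
Orton: 6.3  (via Quorn)
Ulver: 9.1  (via Orton)
Kelso: 9.6  (via Quorn)
Eskin: 10.3  (via Kelso)
Neston: 10.9  (via Eskin)
Shortest route: Quorn → Kelso → Eskin → Neston = $10.9.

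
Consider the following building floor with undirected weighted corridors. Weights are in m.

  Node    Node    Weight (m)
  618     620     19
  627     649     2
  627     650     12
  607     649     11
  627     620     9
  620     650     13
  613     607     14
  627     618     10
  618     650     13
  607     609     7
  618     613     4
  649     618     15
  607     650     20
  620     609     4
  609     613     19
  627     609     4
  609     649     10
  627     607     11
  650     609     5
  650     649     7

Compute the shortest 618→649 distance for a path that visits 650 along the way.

20 m

Shortest 618→650: 618 → 650 = 13
Best 650 to 649: 650 → 649 costing 7
Total via 650: 13 + 7 = 20 m.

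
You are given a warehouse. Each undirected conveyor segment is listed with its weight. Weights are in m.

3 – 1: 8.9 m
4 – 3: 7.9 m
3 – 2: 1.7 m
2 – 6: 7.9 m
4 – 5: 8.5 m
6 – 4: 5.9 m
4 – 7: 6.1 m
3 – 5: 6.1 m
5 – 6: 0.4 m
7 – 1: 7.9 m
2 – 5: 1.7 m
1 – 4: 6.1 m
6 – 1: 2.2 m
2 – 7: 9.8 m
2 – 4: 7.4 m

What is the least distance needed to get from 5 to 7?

Enumerating some paths:
5 - 2 - 7: 1.7+9.8 = 11.5
5 - 6 - 1 - 7: 0.4+2.2+7.9 = 10.5
5 - 6 - 4 - 7: 0.4+5.9+6.1 = 12.4
Cheapest is 5 - 6 - 1 - 7 at 10.5 m.

10.5 m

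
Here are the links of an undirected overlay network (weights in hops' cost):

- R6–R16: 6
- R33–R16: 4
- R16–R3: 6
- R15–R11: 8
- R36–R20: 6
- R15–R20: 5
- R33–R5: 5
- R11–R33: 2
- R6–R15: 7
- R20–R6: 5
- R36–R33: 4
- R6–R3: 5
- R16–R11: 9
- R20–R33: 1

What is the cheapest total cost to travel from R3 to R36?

Shortest distances from R3:
R3: 0
R6: 5  (via R3)
R16: 6  (via R3)
R33: 10  (via R16)
R20: 10  (via R6)
R15: 12  (via R6)
R11: 12  (via R33)
R36: 14  (via R33)
Shortest route: R3–R16–R33–R36 = 14 hops' cost.

14 hops' cost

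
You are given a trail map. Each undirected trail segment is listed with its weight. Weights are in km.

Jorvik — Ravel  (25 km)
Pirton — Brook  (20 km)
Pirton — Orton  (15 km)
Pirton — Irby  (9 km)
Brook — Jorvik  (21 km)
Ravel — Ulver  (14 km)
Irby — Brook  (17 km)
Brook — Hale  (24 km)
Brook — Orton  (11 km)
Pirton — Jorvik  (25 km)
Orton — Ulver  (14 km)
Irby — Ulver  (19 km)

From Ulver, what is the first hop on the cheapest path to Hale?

Orton

Candidate routes:
Ulver - Orton - Brook - Hale: 14+11+24 = 49
Ulver - Irby - Brook - Hale: 19+17+24 = 60
Ulver - Irby - Pirton - Brook - Hale: 19+9+20+24 = 72
The minimum is 49 km via Ulver - Orton - Brook - Hale.
So from Ulver the first move is to Orton.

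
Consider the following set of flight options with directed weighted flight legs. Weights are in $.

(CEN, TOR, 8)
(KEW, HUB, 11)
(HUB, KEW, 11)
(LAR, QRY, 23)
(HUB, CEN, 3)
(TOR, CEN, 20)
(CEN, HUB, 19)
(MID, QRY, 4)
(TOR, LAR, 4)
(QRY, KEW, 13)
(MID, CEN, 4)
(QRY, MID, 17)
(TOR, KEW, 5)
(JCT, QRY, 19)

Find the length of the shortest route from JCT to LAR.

Compare a few routes:
JCT–QRY–KEW–HUB–CEN–TOR–LAR: 19+13+11+3+8+4 = 58
JCT–QRY–MID–CEN–TOR–LAR: 19+17+4+8+4 = 52
The minimum is $52 via JCT–QRY–MID–CEN–TOR–LAR.

$52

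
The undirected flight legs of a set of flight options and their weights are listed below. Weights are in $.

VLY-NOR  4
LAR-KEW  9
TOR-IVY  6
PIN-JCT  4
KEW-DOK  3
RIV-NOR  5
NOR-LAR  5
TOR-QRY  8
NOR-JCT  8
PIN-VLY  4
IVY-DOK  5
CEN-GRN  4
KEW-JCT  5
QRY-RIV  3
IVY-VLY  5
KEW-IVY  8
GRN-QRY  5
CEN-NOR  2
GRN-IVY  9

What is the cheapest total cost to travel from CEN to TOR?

$17

Candidate routes:
CEN - NOR - RIV - QRY - TOR: 2+5+3+8 = 18
CEN - GRN - QRY - TOR: 4+5+8 = 17
CEN - GRN - IVY - TOR: 4+9+6 = 19
The minimum is $17 via CEN - GRN - QRY - TOR.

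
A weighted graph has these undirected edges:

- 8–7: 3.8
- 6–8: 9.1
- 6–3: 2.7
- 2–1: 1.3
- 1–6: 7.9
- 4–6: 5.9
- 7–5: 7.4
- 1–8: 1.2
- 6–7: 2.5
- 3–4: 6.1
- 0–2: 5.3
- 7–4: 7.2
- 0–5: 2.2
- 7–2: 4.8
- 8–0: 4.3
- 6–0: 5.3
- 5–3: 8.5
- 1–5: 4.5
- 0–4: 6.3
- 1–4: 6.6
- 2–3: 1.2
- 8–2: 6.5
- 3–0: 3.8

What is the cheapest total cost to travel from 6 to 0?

Compare a few routes:
6 → 0: 5.3 = 5.3
6 → 3 → 0: 2.7+3.8 = 6.5
The minimum is 5.3 via 6 → 0.

5.3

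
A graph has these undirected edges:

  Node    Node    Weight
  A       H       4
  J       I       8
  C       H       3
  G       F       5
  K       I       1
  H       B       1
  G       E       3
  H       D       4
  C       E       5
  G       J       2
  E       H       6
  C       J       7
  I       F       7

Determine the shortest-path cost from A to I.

Running Dijkstra from A:
A: 0
H: 4  (via A)
B: 5  (via H)
C: 7  (via H)
D: 8  (via H)
E: 10  (via H)
G: 13  (via E)
J: 14  (via C)
F: 18  (via G)
I: 22  (via J)
Shortest route: A → H → C → J → I = 22.

22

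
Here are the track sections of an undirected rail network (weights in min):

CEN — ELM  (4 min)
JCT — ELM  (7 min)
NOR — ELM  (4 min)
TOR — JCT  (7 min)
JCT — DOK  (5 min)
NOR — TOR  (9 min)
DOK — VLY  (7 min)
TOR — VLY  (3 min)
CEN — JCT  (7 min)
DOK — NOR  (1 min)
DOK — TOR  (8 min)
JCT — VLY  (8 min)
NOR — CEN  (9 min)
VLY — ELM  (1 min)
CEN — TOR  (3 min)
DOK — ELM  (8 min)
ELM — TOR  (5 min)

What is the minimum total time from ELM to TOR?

4 min

Enumerating some paths:
ELM - VLY - TOR: 1+3 = 4
ELM - TOR: 5 = 5
Cheapest is ELM - VLY - TOR at 4 min.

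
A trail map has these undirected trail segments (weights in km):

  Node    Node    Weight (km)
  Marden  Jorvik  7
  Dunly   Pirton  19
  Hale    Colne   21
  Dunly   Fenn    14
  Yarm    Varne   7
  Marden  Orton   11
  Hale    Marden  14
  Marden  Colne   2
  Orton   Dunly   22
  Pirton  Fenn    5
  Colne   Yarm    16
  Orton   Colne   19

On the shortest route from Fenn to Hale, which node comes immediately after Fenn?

Dunly

Compare a few routes:
Fenn - Dunly - Orton - Marden - Colne - Hale: 14+22+11+2+21 = 70
Fenn - Dunly - Orton - Marden - Hale: 14+22+11+14 = 61
Cheapest is Fenn - Dunly - Orton - Marden - Hale at 61 km.
So from Fenn the first move is to Dunly.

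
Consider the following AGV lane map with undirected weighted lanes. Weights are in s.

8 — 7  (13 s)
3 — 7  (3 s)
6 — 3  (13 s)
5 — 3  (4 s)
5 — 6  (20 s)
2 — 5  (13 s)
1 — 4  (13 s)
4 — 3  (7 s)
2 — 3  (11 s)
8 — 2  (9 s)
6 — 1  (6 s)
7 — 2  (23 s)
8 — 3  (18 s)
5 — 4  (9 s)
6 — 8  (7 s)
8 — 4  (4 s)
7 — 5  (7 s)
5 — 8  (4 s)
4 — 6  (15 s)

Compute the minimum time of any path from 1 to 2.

Running Dijkstra from 1:
1: 0
6: 6  (via 1)
4: 13  (via 1)
8: 13  (via 6)
5: 17  (via 8)
3: 19  (via 6)
2: 22  (via 8)
Shortest route: 1–6–8–2 = 22 s.

22 s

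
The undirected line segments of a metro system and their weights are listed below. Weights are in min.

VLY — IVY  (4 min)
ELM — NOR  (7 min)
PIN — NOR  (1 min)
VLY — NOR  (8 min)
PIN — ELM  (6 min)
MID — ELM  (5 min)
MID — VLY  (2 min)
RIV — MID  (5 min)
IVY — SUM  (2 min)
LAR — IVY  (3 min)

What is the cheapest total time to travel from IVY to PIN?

13 min

Candidate routes:
IVY → VLY → NOR → PIN: 4+8+1 = 13
IVY → VLY → MID → ELM → PIN: 4+2+5+6 = 17
The minimum is 13 min via IVY → VLY → NOR → PIN.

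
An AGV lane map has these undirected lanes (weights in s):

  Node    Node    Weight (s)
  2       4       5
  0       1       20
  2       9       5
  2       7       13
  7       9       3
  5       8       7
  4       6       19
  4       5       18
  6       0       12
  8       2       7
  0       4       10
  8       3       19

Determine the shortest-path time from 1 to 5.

48 s

Candidate routes:
1 - 0 - 4 - 5: 20+10+18 = 48
1 - 0 - 4 - 2 - 8 - 5: 20+10+5+7+7 = 49
1 - 0 - 6 - 4 - 5: 20+12+19+18 = 69
Cheapest is 1 - 0 - 4 - 5 at 48 s.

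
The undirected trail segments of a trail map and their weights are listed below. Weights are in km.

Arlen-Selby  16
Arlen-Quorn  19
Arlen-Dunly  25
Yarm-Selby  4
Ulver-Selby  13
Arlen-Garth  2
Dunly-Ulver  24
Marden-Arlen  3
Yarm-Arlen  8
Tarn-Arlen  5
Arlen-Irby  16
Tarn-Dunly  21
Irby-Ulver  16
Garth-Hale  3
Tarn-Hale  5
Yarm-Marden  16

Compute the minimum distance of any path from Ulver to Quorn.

Settle nodes by increasing distance from Ulver:
Ulver: 0
Selby: 13  (via Ulver)
Irby: 16  (via Ulver)
Yarm: 17  (via Selby)
Dunly: 24  (via Ulver)
Arlen: 25  (via Yarm)
Garth: 27  (via Arlen)
Marden: 28  (via Arlen)
Tarn: 30  (via Arlen)
Hale: 30  (via Garth)
Quorn: 44  (via Arlen)
Shortest route: Ulver → Selby → Yarm → Arlen → Quorn = 44 km.

44 km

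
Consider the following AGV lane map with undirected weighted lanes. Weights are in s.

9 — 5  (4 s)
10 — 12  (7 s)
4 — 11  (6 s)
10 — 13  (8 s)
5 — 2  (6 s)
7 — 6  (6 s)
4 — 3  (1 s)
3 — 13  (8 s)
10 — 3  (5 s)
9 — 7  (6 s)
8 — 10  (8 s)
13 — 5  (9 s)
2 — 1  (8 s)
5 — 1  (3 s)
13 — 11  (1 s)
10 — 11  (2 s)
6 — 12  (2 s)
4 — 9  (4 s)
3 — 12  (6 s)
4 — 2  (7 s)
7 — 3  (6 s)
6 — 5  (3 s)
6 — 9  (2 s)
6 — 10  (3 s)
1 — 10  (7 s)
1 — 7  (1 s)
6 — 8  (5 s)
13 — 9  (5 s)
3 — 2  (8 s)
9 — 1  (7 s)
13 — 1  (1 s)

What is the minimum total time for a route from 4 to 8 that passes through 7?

Best 4 to 7: 4–3–7 costing 7
Shortest 7→8: 7–6–8 = 11
Total via 7: 7 + 11 = 18 s.

18 s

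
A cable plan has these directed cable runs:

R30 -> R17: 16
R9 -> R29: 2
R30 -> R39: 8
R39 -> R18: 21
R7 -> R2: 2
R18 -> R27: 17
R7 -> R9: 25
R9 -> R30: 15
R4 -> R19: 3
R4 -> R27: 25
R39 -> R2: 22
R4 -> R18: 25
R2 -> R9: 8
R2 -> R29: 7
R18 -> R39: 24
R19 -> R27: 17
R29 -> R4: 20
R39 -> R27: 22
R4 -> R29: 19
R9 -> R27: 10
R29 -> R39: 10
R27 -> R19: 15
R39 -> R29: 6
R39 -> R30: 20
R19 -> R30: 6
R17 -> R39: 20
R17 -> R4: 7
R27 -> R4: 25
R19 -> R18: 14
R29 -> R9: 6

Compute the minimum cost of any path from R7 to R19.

32

Candidate routes:
R7 → R2 → R9 → R27 → R19: 2+8+10+15 = 35
R7 → R2 → R29 → R4 → R19: 2+7+20+3 = 32
Cheapest is R7 → R2 → R29 → R4 → R19 at 32.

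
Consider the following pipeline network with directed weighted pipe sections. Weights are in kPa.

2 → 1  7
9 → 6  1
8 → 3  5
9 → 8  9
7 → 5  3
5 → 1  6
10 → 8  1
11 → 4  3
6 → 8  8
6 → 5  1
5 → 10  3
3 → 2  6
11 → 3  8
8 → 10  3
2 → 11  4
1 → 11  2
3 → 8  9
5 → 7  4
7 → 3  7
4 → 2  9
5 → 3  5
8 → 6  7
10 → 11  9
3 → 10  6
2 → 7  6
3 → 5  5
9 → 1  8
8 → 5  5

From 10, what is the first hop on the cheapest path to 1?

8

Compare a few routes:
10–8–5–1: 1+5+6 = 12
10–8–6–5–1: 1+7+1+6 = 15
Cheapest is 10–8–5–1 at 12 kPa.
So from 10 the first move is to 8.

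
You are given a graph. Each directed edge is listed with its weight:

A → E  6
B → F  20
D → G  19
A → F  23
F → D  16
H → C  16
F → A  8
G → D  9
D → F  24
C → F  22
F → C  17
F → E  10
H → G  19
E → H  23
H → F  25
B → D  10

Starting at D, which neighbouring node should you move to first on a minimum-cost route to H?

Enumerating some paths:
D - F - A - E - H: 24+8+6+23 = 61
D - F - E - H: 24+10+23 = 57
Cheapest is D - F - E - H at 57.
So from D the first move is to F.

F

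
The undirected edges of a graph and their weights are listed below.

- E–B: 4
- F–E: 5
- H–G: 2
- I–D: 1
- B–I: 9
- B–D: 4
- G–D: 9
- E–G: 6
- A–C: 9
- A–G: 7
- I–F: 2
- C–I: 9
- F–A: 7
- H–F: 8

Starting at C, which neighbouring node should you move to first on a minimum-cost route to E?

Compare a few routes:
C - I - B - E: 9+9+4 = 22
C - I - D - B - E: 9+1+4+4 = 18
C - I - F - E: 9+2+5 = 16
C - A - F - E: 9+7+5 = 21
Cheapest is C - I - F - E at 16.
So from C the first move is to I.

I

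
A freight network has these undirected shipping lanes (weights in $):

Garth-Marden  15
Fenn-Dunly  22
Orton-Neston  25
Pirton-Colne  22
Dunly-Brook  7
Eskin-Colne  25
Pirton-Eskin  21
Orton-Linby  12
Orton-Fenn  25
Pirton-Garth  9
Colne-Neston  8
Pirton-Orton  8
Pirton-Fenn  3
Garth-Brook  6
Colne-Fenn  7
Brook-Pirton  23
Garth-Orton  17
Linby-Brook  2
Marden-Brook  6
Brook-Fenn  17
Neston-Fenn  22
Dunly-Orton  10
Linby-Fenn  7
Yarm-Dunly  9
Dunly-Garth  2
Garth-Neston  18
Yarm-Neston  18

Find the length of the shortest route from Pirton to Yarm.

Candidate routes:
Pirton–Orton–Dunly–Yarm: 8+10+9 = 27
Pirton–Fenn–Linby–Brook–Dunly–Yarm: 3+7+2+7+9 = 28
Pirton–Garth–Dunly–Yarm: 9+2+9 = 20
Pirton–Fenn–Linby–Brook–Garth–Dunly–Yarm: 3+7+2+6+2+9 = 29
The minimum is $20 via Pirton–Garth–Dunly–Yarm.

$20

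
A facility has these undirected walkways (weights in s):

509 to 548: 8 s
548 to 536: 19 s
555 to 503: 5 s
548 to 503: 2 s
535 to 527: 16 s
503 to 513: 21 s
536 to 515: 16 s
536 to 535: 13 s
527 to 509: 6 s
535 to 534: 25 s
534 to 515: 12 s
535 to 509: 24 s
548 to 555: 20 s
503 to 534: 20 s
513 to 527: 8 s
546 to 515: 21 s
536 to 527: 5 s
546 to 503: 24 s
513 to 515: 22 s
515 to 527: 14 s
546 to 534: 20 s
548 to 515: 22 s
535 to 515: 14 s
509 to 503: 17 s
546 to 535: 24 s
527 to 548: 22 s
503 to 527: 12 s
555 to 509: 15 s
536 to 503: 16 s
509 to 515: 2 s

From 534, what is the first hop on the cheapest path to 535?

Compare a few routes:
534 - 535: 25 = 25
534 - 515 - 535: 12+14 = 26
Cheapest is 534 - 535 at 25 s.
So from 534 the first move is to 535.

535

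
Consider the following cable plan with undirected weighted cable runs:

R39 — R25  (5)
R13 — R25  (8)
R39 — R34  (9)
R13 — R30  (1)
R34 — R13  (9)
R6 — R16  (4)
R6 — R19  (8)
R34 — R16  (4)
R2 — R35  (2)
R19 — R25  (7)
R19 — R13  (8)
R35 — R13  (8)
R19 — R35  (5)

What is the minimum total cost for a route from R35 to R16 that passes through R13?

21

Shortest R35→R13: R35 → R13 = 8
Best R13 to R16: R13 → R34 → R16 costing 13
Total via R13: 8 + 13 = 21.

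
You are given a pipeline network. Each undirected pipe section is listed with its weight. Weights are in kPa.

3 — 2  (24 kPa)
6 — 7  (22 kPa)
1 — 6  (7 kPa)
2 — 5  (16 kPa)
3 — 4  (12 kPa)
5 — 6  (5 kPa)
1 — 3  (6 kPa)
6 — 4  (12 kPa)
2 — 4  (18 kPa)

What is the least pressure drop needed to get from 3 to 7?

35 kPa

Shortest distances from 3:
3: 0
1: 6  (via 3)
4: 12  (via 3)
6: 13  (via 1)
5: 18  (via 6)
2: 24  (via 3)
7: 35  (via 6)
Shortest route: 3 → 1 → 6 → 7 = 35 kPa.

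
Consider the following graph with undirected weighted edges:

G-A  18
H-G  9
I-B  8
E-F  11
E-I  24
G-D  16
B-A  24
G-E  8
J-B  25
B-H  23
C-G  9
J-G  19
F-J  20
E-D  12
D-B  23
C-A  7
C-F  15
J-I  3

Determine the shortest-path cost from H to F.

Enumerating some paths:
H - G - J - F: 9+19+20 = 48
H - G - C - F: 9+9+15 = 33
H - G - E - F: 9+8+11 = 28
H - G - D - E - F: 9+16+12+11 = 48
Cheapest is H - G - E - F at 28.

28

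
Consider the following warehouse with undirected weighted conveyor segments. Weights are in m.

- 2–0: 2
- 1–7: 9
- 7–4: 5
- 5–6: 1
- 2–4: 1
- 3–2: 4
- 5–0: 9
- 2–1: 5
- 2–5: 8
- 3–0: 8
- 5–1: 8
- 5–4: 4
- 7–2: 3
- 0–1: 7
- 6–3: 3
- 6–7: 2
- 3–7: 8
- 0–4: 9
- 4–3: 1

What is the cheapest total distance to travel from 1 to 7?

8 m

Enumerating some paths:
1 - 2 - 4 - 7: 5+1+5 = 11
1 - 2 - 7: 5+3 = 8
1 - 5 - 6 - 7: 8+1+2 = 11
1 - 7: 9 = 9
The minimum is 8 m via 1 - 2 - 7.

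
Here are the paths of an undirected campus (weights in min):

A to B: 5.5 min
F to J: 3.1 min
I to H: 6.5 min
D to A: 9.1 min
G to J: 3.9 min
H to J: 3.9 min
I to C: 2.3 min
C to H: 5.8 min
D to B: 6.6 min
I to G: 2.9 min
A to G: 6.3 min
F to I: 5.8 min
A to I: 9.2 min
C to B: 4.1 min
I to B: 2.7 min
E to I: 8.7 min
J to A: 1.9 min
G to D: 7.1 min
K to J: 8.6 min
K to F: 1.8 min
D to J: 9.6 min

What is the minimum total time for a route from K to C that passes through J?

Shortest K→J: K → F → J = 4.9
Best J to C: J → G → I → C costing 9.1
Total via J: 4.9 + 9.1 = 14 min.

14 min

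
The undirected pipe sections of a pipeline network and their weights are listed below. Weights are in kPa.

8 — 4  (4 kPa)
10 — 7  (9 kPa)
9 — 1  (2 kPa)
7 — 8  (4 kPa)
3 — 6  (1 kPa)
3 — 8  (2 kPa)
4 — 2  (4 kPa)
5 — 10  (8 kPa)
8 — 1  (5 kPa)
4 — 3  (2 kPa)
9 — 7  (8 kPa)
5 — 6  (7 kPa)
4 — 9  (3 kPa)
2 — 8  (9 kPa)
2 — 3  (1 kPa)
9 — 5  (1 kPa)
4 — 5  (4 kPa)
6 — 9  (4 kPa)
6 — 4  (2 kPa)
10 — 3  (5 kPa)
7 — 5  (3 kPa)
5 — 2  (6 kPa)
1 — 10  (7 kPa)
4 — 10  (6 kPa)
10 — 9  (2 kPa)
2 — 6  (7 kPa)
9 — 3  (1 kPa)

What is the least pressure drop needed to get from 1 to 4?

5 kPa

Running Dijkstra from 1:
1: 0
9: 2  (via 1)
3: 3  (via 9)
5: 3  (via 9)
2: 4  (via 3)
6: 4  (via 3)
10: 4  (via 9)
4: 5  (via 9)
Shortest route: 1 → 9 → 4 = 5 kPa.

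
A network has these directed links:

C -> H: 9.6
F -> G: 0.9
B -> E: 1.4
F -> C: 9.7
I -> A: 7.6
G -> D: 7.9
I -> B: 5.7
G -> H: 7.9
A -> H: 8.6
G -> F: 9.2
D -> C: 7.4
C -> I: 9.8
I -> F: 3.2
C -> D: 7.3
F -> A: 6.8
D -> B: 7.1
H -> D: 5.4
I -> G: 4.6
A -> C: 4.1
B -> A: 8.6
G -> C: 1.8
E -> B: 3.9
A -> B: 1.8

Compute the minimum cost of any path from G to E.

Settle nodes by increasing distance from G:
G: 0
C: 1.8  (via G)
D: 7.9  (via G)
H: 7.9  (via G)
F: 9.2  (via G)
I: 11.6  (via C)
B: 15  (via D)
A: 16  (via F)
E: 16.4  (via B)
Shortest route: G–D–B–E = 16.4.

16.4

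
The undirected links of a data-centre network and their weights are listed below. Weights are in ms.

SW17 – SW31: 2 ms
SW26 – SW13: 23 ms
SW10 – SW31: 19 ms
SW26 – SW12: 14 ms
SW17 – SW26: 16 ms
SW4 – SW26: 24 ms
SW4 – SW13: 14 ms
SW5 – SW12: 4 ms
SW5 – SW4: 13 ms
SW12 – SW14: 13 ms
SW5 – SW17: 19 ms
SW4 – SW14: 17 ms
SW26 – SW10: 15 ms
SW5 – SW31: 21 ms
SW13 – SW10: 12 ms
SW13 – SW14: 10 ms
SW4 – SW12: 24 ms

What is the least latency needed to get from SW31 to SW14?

38 ms

Candidate routes:
SW31–SW5–SW12–SW14: 21+4+13 = 38
SW31–SW17–SW26–SW12–SW14: 2+16+14+13 = 45
SW31–SW10–SW13–SW14: 19+12+10 = 41
The minimum is 38 ms via SW31–SW5–SW12–SW14.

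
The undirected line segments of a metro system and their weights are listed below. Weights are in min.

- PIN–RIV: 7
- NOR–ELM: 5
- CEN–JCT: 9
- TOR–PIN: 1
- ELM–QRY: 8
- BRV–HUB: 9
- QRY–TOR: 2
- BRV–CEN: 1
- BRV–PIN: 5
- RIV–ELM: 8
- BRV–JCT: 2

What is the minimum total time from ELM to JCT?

Running Dijkstra from ELM:
ELM: 0
NOR: 5  (via ELM)
QRY: 8  (via ELM)
RIV: 8  (via ELM)
TOR: 10  (via QRY)
PIN: 11  (via TOR)
BRV: 16  (via PIN)
CEN: 17  (via BRV)
JCT: 18  (via BRV)
Shortest route: ELM–QRY–TOR–PIN–BRV–JCT = 18 min.

18 min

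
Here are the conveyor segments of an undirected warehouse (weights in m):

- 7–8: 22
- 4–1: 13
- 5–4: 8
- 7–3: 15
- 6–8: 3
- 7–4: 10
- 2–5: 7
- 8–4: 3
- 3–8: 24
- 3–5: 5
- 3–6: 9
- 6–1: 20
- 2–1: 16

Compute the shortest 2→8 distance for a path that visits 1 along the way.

32 m

Shortest 2→1: 2 → 1 = 16
Shortest 1→8: 1 → 4 → 8 = 16
Total via 1: 16 + 16 = 32 m.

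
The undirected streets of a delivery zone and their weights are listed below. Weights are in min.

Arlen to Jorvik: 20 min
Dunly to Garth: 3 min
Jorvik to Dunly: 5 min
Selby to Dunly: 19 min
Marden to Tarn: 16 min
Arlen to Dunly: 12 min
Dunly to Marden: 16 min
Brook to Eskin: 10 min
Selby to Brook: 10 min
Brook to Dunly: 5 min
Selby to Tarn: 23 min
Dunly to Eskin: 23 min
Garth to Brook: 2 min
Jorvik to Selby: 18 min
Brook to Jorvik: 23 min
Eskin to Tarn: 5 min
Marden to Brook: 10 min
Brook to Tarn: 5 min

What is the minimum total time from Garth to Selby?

Shortest distances from Garth:
Garth: 0
Brook: 2  (via Garth)
Dunly: 3  (via Garth)
Tarn: 7  (via Brook)
Jorvik: 8  (via Dunly)
Eskin: 12  (via Brook)
Marden: 12  (via Brook)
Selby: 12  (via Brook)
Shortest route: Garth → Brook → Selby = 12 min.

12 min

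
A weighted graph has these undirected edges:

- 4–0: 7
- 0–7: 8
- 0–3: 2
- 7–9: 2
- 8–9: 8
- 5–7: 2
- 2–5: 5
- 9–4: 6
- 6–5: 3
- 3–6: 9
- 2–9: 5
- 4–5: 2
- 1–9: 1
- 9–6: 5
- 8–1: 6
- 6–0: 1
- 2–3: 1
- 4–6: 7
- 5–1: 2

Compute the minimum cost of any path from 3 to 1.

7

Running Dijkstra from 3:
3: 0
2: 1  (via 3)
0: 2  (via 3)
6: 3  (via 0)
5: 6  (via 2)
9: 6  (via 2)
1: 7  (via 9)
Shortest route: 3–2–9–1 = 7.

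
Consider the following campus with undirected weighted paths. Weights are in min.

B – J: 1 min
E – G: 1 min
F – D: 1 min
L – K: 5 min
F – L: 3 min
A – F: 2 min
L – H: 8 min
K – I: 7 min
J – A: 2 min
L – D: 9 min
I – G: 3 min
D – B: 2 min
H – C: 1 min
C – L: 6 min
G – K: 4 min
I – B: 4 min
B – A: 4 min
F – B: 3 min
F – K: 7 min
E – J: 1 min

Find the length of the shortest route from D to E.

Settle nodes by increasing distance from D:
D: 0
F: 1  (via D)
B: 2  (via D)
A: 3  (via F)
J: 3  (via B)
E: 4  (via J)
Shortest route: D → B → J → E = 4 min.

4 min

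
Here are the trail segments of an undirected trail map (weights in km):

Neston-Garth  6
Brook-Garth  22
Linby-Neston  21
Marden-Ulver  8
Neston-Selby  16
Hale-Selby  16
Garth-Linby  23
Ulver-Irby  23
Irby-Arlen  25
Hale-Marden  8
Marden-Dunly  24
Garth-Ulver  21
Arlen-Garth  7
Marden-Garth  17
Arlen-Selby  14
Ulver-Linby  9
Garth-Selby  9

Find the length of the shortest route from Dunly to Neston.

47 km

Settle nodes by increasing distance from Dunly:
Dunly: 0
Marden: 24  (via Dunly)
Ulver: 32  (via Marden)
Hale: 32  (via Marden)
Garth: 41  (via Marden)
Linby: 41  (via Ulver)
Neston: 47  (via Garth)
Shortest route: Dunly → Marden → Garth → Neston = 47 km.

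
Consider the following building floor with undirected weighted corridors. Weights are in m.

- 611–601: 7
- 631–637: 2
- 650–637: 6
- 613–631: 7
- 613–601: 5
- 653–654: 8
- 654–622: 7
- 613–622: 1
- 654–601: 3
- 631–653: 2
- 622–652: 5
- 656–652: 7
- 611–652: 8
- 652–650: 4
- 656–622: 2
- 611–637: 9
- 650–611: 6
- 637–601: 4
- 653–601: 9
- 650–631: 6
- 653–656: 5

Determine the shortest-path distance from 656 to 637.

Settle nodes by increasing distance from 656:
656: 0
622: 2  (via 656)
613: 3  (via 622)
653: 5  (via 656)
652: 7  (via 656)
631: 7  (via 653)
601: 8  (via 613)
637: 9  (via 631)
Shortest route: 656 → 653 → 631 → 637 = 9 m.

9 m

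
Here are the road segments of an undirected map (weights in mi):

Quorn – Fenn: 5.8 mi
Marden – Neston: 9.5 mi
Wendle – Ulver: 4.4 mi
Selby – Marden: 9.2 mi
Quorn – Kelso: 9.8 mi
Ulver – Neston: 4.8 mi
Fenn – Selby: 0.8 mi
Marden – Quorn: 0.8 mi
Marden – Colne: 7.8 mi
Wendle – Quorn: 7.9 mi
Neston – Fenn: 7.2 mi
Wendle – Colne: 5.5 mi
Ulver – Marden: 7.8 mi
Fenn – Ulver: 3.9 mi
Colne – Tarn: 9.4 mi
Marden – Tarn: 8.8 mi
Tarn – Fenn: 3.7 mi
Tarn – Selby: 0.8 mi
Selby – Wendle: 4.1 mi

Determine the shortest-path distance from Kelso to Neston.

20.1 mi

Running Dijkstra from Kelso:
Kelso: 0
Quorn: 9.8  (via Kelso)
Marden: 10.6  (via Quorn)
Fenn: 15.6  (via Quorn)
Selby: 16.4  (via Fenn)
Tarn: 17.2  (via Selby)
Wendle: 17.7  (via Quorn)
Ulver: 18.4  (via Marden)
Colne: 18.4  (via Marden)
Neston: 20.1  (via Marden)
Shortest route: Kelso → Quorn → Marden → Neston = 20.1 mi.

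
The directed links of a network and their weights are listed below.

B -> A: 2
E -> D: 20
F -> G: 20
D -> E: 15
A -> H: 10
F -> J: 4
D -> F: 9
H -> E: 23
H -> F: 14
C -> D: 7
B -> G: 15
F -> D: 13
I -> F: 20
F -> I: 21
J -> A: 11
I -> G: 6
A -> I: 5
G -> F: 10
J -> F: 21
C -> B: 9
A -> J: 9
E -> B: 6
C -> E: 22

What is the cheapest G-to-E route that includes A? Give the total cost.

58

Best G to A: G → F → J → A costing 25
Best A to E: A → H → E costing 33
Total via A: 25 + 33 = 58.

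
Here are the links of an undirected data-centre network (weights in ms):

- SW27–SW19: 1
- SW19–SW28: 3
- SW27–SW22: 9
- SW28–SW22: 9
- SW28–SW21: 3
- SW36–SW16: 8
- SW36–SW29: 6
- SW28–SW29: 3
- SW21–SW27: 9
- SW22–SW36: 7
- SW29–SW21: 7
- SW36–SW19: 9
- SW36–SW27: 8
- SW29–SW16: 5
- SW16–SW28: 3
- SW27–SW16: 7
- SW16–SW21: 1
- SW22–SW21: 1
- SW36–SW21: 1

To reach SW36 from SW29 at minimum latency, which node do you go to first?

Compare a few routes:
SW29 → SW36: 6 = 6
SW29 → SW16 → SW21 → SW36: 5+1+1 = 7
SW29 → SW28 → SW21 → SW36: 3+3+1 = 7
The minimum is 6 ms via SW29 → SW36.
So from SW29 the first move is to SW36.

SW36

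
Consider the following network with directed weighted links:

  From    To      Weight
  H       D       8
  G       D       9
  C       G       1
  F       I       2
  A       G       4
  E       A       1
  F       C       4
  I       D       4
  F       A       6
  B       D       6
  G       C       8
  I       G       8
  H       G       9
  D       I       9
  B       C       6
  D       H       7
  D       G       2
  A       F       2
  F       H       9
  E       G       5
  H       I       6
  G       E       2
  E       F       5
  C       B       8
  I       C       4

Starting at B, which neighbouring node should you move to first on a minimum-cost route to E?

Compare a few routes:
B–C–G–E: 6+1+2 = 9
B–D–G–E: 6+2+2 = 10
The minimum is 9 via B–C–G–E.
So from B the first move is to C.

C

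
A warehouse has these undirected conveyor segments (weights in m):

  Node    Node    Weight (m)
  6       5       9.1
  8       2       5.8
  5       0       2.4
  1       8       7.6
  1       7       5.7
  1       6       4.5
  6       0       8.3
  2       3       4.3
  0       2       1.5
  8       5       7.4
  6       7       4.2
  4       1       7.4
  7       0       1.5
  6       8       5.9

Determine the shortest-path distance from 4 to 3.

20.4 m

Compare a few routes:
4–1–6–7–0–2–3: 7.4+4.5+4.2+1.5+1.5+4.3 = 23.4
4–1–7–0–2–3: 7.4+5.7+1.5+1.5+4.3 = 20.4
The minimum is 20.4 m via 4–1–7–0–2–3.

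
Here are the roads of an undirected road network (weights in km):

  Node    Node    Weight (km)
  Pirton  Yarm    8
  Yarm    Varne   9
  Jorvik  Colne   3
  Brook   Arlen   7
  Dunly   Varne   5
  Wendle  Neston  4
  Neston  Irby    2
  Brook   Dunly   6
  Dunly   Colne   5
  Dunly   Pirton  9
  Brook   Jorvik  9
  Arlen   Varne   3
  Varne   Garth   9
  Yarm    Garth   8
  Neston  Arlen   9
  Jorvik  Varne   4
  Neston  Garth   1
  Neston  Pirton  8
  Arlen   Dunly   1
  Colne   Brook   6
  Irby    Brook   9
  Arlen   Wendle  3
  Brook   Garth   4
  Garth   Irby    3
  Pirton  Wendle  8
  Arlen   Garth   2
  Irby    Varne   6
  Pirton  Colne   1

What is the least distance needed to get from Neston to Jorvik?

Shortest distances from Neston:
Neston: 0
Garth: 1  (via Neston)
Irby: 2  (via Neston)
Arlen: 3  (via Garth)
Wendle: 4  (via Neston)
Dunly: 4  (via Arlen)
Brook: 5  (via Garth)
Varne: 6  (via Arlen)
Pirton: 8  (via Neston)
Yarm: 9  (via Garth)
Colne: 9  (via Dunly)
Jorvik: 10  (via Varne)
Shortest route: Neston–Garth–Arlen–Varne–Jorvik = 10 km.

10 km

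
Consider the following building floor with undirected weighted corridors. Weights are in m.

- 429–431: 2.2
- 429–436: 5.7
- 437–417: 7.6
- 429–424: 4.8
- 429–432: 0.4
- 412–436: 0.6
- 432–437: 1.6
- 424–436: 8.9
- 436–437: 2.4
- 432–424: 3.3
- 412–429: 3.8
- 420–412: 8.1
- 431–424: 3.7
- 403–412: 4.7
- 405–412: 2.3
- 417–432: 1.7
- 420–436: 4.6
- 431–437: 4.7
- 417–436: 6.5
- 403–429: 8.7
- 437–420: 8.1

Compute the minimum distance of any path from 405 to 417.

8.2 m

Compare a few routes:
405–412–429–432–417: 2.3+3.8+0.4+1.7 = 8.2
405–412–436–437–432–417: 2.3+0.6+2.4+1.6+1.7 = 8.6
The minimum is 8.2 m via 405–412–429–432–417.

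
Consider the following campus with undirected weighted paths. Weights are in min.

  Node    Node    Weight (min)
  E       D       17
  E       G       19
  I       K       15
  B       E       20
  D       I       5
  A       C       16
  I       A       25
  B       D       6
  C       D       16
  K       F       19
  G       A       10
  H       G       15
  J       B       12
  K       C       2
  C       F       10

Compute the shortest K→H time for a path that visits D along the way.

Shortest K→D: K → C → D = 18
Best D to H: D → E → G → H costing 51
Total via D: 18 + 51 = 69 min.

69 min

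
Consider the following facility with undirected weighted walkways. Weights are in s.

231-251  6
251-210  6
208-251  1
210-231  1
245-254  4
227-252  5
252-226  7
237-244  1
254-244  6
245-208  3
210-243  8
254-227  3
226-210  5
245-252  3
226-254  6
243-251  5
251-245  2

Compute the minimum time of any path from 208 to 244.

Compare a few routes:
208 → 245 → 254 → 244: 3+4+6 = 13
208 → 251 → 245 → 252 → 227 → 254 → 244: 1+2+3+5+3+6 = 20
Cheapest is 208 → 245 → 254 → 244 at 13 s.

13 s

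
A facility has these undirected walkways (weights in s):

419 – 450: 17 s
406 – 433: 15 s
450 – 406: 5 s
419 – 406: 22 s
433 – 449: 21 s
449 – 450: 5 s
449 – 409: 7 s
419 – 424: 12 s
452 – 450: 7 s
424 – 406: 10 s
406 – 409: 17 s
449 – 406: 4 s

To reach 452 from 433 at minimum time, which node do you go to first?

406

Candidate routes:
433–406–449–450–452: 15+4+5+7 = 31
433–406–450–452: 15+5+7 = 27
The minimum is 27 s via 433–406–450–452.
So from 433 the first move is to 406.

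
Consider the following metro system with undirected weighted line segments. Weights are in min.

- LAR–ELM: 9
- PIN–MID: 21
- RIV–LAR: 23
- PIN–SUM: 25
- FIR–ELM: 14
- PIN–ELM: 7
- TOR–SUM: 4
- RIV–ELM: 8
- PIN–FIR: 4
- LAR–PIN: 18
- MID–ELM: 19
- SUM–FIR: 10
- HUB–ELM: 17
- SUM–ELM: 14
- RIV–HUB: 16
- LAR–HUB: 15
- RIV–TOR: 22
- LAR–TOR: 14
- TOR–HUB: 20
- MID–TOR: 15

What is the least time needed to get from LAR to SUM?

18 min

Candidate routes:
LAR - TOR - SUM: 14+4 = 18
LAR - ELM - PIN - FIR - SUM: 9+7+4+10 = 30
LAR - ELM - SUM: 9+14 = 23
Cheapest is LAR - TOR - SUM at 18 min.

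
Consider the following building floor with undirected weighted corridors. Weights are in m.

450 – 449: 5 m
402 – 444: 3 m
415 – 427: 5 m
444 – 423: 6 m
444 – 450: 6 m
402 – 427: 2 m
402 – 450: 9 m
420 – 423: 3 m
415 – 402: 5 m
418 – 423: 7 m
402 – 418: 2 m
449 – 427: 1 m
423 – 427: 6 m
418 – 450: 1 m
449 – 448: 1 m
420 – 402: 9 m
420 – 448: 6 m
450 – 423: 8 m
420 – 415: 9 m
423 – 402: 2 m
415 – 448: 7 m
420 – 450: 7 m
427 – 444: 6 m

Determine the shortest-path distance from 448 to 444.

7 m

Running Dijkstra from 448:
448: 0
449: 1  (via 448)
427: 2  (via 449)
402: 4  (via 427)
423: 6  (via 402)
450: 6  (via 449)
420: 6  (via 448)
418: 6  (via 402)
415: 7  (via 448)
444: 7  (via 402)
Shortest route: 448 → 449 → 427 → 402 → 444 = 7 m.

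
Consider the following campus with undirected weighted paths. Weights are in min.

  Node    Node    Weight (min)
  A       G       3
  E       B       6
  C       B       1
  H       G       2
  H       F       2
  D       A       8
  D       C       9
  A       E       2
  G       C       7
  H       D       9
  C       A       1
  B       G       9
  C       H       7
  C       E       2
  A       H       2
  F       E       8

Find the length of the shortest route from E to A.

2 min

Settle nodes by increasing distance from E:
E: 0
A: 2  (via E)
Shortest route: E–A = 2 min.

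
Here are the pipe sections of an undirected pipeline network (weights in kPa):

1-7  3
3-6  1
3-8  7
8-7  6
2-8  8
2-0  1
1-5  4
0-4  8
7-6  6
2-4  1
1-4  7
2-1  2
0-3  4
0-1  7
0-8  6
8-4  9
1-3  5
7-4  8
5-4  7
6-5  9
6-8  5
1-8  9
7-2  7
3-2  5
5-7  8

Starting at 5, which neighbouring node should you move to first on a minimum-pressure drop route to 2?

Compare a few routes:
5–1–4–2: 4+7+1 = 12
5–1–2: 4+2 = 6
5–4–2: 7+1 = 8
The minimum is 6 kPa via 5–1–2.
So from 5 the first move is to 1.

1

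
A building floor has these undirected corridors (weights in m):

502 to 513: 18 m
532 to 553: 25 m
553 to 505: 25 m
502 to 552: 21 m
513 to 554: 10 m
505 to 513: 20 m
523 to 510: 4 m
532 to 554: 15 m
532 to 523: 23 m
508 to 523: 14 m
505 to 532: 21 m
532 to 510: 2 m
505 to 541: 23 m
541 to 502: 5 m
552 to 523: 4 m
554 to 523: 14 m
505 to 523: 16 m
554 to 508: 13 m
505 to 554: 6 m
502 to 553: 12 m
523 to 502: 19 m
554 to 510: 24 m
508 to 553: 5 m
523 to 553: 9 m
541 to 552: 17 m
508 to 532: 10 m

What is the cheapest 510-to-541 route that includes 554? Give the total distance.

Best 510 to 554: 510 → 532 → 554 costing 17
Shortest 554→541: 554 → 505 → 541 = 29
Total via 554: 17 + 29 = 46 m.

46 m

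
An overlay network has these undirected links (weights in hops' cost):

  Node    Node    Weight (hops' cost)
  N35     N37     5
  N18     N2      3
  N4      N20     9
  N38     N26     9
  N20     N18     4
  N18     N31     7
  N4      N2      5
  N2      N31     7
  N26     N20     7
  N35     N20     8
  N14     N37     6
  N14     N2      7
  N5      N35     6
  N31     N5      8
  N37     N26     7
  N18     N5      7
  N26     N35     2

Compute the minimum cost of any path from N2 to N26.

14 hops' cost

Enumerating some paths:
N2–N18–N20–N35–N26: 3+4+8+2 = 17
N2–N18–N20–N26: 3+4+7 = 14
The minimum is 14 hops' cost via N2–N18–N20–N26.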